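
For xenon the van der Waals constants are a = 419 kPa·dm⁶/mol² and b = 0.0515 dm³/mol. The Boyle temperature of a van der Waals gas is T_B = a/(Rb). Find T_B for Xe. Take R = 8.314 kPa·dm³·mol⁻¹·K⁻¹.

For a van der Waals gas the second virial coefficient B₂ = b − a/(RT) vanishes at T_B = a/(Rb).
T_B = 419/(8.314×0.0515) = 419/0.42817 = 978.6 K

T_B ≈ 978.6 K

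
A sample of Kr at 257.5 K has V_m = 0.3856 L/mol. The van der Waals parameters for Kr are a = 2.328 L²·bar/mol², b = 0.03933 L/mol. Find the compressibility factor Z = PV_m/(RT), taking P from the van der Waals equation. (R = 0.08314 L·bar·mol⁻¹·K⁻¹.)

Z ≈ 0.8316

P = RT/(V_m − b) − a/V_m² = (0.08314)(257.5)/(0.3856 − 0.03933) − 2.328/(0.3856)²
  = 21.409/0.34627 − 15.657 = 61.827 − 15.657 = 46.170 bar
Z = PV_m/(RT) = (46.170)(0.3856)/((0.08314)(257.5)) = 17.803/21.409 = 0.8316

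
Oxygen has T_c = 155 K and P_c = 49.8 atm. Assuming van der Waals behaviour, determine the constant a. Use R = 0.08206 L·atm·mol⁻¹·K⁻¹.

a ≈ 1.371 L²·atm/mol²

From T_c = 8a/(27Rb) and P_c = a/(27b²): a = 27 R² T_c²/(64 P_c).
a = 27×(0.08206)²×(155)²/(64×49.8) = 4368.1/3187.2 = 1.371 L²·atm/mol²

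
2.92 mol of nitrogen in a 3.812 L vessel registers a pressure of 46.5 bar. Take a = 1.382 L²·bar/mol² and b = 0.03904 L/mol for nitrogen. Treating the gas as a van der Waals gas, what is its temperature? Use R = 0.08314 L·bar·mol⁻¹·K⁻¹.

T ≈ 720.7 K

T = (P + a n²/V²)(V − nb)/(nR)
P + a n²/V² = 46.5 + (1.382)(2.92)²/(3.812)² = 47.311 bar
V − nb = 3.812 − (2.92)(0.03904) = 3.6980 L
T = (47.311)(3.6980)/((2.92)(0.08314)) = 720.7 K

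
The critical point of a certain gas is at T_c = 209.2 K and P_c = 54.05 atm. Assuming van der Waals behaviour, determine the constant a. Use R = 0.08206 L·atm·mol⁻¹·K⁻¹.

a ≈ 2.300 L²·atm/mol²

From T_c = 8a/(27Rb) and P_c = a/(27b²): a = 27 R² T_c²/(64 P_c).
a = 27×(0.08206)²×(209.2)²/(64×54.05) = 7957.0/3459.2 = 2.300 L²·atm/mol²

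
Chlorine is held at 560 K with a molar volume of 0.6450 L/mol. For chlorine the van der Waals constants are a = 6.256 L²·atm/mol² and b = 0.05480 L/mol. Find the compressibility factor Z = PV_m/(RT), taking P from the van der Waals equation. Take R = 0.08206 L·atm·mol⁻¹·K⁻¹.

P = RT/(V_m − b) − a/V_m² = (0.08206)(560)/(0.6450 − 0.05480) − 6.256/(0.6450)²
  = 45.954/0.59020 − 15.038 = 77.862 − 15.038 = 62.824 atm
Z = PV_m/(RT) = (62.824)(0.6450)/((0.08206)(560)) = 40.521/45.954 = 0.8818

Z ≈ 0.8818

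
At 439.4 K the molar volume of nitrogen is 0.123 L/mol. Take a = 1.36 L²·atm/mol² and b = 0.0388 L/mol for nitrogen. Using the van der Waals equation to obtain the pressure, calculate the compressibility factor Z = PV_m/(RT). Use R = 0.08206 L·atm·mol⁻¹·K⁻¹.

P = RT/(V_m − b) − a/V_m² = (0.08206)(439.4)/(0.123 − 0.0388) − 1.36/(0.123)²
  = 36.057/0.084200 − 89.894 = 428.23 − 89.894 = 338.34 atm
Z = PV_m/(RT) = (338.34)(0.123)/((0.08206)(439.4)) = 41.616/36.057 = 1.154

Z ≈ 1.154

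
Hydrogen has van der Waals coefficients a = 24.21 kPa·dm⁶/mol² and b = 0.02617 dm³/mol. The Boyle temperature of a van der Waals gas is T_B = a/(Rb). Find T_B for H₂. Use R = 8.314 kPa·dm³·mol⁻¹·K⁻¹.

T_B ≈ 111.3 K

For a van der Waals gas the second virial coefficient B₂ = b − a/(RT) vanishes at T_B = a/(Rb).
T_B = 24.21/(8.314×0.02617) = 24.21/0.21758 = 111.3 K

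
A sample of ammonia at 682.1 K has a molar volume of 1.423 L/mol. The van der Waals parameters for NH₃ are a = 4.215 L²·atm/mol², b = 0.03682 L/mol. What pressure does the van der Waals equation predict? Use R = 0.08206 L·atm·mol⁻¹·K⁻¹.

P ≈ 38.30 atm

P = RT/(V_m − b) − a/V_m²
RT/(V_m − b) = (0.08206)(682.1)/(1.423 − 0.03682) = 55.973/1.3862 = 40.379 atm
a/V_m² = 4.215/(1.423)² = 2.0816 atm
P = 40.379 − 2.0816 = 38.30 atm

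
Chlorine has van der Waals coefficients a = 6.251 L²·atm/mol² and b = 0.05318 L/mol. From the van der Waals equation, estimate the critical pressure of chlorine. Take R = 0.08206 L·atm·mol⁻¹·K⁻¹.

For a van der Waals gas, P_c = a/(27b²).
P_c = 6.251/(27×(0.05318)²) = 6.251/0.076359 = 81.86 atm

P_c ≈ 81.86 atm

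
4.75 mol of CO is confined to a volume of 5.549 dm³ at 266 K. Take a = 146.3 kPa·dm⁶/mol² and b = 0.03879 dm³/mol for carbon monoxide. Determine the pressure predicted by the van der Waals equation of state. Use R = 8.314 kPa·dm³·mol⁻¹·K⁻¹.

P = nRT/(V − nb) − a n²/V²
nRT/(V − nb) = (4.75)(8.314)(266)/(5.549 − 4.75×0.03879) = 10505/5.3647 = 1958.2 kPa
a n²/V² = (146.3)(4.75)²/(5.549)² = 107.20 kPa
P = 1958.2 − 107.20 = 1851 kPa

P ≈ 1851 kPa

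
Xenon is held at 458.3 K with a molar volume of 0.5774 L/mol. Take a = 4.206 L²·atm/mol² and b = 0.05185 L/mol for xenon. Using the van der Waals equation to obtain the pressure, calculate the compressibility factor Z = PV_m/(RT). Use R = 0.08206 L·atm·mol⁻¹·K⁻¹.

Z ≈ 0.9050

P = RT/(V_m − b) − a/V_m² = (0.08206)(458.3)/(0.5774 − 0.05185) − 4.206/(0.5774)²
  = 37.608/0.52555 − 12.616 = 71.559 − 12.616 = 58.943 atm
Z = PV_m/(RT) = (58.943)(0.5774)/((0.08206)(458.3)) = 34.034/37.608 = 0.9050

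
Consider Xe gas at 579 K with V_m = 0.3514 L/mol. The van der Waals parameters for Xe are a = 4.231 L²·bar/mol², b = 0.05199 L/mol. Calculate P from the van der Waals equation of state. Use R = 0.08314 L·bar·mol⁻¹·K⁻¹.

P ≈ 126.5 bar

P = RT/(V_m − b) − a/V_m²
RT/(V_m − b) = (0.08314)(579)/(0.3514 − 0.05199) = 48.138/0.29941 = 160.78 bar
a/V_m² = 4.231/(0.3514)² = 34.264 bar
P = 160.78 − 34.264 = 126.5 bar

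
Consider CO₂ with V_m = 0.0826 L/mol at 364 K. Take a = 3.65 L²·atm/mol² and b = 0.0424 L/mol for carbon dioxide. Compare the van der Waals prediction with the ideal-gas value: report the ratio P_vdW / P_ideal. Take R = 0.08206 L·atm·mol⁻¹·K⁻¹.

Ideal: P_ideal = RT/V_m = (0.08206)(364)/0.0826 = 361.620 atm
vdW: P = RT/(V_m − b) − a/V_m² = 29.8698/0.0402000 − 3.65/0.00682276 = 743.030 − 534.974 = 208.056 atm
Ratio = 208.056/361.620 = 0.5753

P_vdW / P_ideal ≈ 0.5753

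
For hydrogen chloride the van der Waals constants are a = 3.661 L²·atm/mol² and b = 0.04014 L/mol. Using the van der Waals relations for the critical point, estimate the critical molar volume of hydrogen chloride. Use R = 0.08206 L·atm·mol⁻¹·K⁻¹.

V_m,c ≈ 0.1204 L/mol

For a van der Waals gas, V_m,c = 3b.
V_m,c = 3×0.04014 = 0.1204 L/mol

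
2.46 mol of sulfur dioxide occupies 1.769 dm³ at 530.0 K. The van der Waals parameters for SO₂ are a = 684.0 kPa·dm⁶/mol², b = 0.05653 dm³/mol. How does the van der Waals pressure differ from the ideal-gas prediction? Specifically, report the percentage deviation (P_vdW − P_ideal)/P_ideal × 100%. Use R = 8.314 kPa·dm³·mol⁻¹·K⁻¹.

-13.05 %

Ideal: P_ideal = nRT/V = (2.46)(8.314)(530.0)/1.769 = 6127.64 kPa
vdW: P = nRT/(V − nb) − a n²/V² = 10839.8/1.62994 − 4139.29/3.12936 = 6650.43 − 1322.73 = 5327.70 kPa
% deviation = (5327.70 − 6127.64)/6127.64 × 100% = -13.05%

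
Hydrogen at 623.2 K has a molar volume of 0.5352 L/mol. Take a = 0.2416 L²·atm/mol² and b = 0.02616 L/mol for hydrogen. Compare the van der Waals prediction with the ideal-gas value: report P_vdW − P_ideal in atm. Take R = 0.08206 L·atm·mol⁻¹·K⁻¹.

Ideal: P_ideal = RT/V_m = (0.08206)(623.2)/0.5352 = 95.5527 atm
vdW: P = RT/(V_m − b) − a/V_m² = 51.1398/0.509040 − 0.2416/0.286439 = 100.463 − 0.843461 = 99.620 atm
ΔP = 99.620 − 95.5527 = 4.07 atm

ΔP ≈ 4.07 atm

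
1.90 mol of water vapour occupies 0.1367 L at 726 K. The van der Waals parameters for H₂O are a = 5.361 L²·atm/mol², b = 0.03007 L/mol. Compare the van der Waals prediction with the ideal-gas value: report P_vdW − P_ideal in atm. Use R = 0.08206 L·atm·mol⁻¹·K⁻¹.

Ideal: P_ideal = nRT/V = (1.90)(0.08206)(726)/0.1367 = 828.044 atm
vdW: P = nRT/(V − nb) − a n²/V² = 113.194/0.0795670 − 19.3532/0.0186869 = 1422.62 − 1035.66 = 386.96 atm
ΔP = 386.96 − 828.044 = -441.1 atm

ΔP ≈ -441.1 atm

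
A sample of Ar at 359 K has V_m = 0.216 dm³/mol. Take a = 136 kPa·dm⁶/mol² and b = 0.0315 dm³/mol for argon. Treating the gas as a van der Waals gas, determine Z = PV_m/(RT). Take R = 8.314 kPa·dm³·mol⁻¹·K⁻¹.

Z ≈ 0.9598

P = RT/(V_m − b) − a/V_m² = (8.314)(359)/(0.216 − 0.0315) − 136/(0.216)²
  = 2984.7/0.18450 − 2915.0 = 16177 − 2915.0 = 13262 kPa
Z = PV_m/(RT) = (13262)(0.216)/((8.314)(359)) = 2864.6/2984.7 = 0.9598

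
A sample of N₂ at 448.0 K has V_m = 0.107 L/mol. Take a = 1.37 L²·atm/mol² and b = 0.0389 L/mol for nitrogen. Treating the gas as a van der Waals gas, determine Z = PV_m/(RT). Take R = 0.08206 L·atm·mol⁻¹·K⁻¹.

P = RT/(V_m − b) − a/V_m² = (0.08206)(448.0)/(0.107 − 0.0389) − 1.37/(0.107)²
  = 36.763/0.068100 − 119.66 = 539.84 − 119.66 = 420.18 atm
Z = PV_m/(RT) = (420.18)(0.107)/((0.08206)(448.0)) = 44.959/36.763 = 1.223

Z ≈ 1.223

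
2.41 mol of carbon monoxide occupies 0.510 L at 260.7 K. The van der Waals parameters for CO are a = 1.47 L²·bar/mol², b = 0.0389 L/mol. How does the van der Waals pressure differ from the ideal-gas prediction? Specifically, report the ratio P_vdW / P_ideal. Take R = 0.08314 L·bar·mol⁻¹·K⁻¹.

P_vdW / P_ideal ≈ 0.9047

Ideal: P_ideal = nRT/V = (2.41)(0.08314)(260.7)/0.510 = 102.423 bar
vdW: P = nRT/(V − nb) − a n²/V² = 52.2358/0.416251 − 8.53791/0.260100 = 125.491 − 32.8255 = 92.666 bar
Ratio = 92.666/102.423 = 0.9047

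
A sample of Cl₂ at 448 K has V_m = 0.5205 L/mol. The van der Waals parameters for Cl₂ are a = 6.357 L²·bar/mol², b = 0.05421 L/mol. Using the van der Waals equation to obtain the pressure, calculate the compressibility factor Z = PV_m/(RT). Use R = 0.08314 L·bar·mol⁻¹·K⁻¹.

Z ≈ 0.7884

P = RT/(V_m − b) − a/V_m² = (0.08314)(448)/(0.5205 − 0.05421) − 6.357/(0.5205)²
  = 37.247/0.46629 − 23.464 = 79.879 − 23.464 = 56.415 bar
Z = PV_m/(RT) = (56.415)(0.5205)/((0.08314)(448)) = 29.364/37.247 = 0.7884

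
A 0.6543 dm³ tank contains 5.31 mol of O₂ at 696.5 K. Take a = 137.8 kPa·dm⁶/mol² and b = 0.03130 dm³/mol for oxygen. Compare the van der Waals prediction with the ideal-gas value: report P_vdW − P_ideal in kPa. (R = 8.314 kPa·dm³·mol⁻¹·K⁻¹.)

Ideal: P_ideal = nRT/V = (5.31)(8.314)(696.5)/0.6543 = 46994.7 kPa
vdW: P = nRT/(V − nb) − a n²/V² = 30748.6/0.488097 − 3885.42/0.428108 = 62996.9 − 9075.79 = 53921.1 kPa
ΔP = 53921.1 − 46994.7 = 6926 kPa

ΔP ≈ 6926 kPa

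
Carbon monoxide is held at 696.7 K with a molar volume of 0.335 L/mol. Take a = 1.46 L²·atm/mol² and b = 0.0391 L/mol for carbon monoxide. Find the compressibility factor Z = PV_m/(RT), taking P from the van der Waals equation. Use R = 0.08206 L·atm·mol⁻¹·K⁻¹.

Z ≈ 1.056

P = RT/(V_m − b) − a/V_m² = (0.08206)(696.7)/(0.335 − 0.0391) − 1.46/(0.335)²
  = 57.171/0.29590 − 13.010 = 193.21 − 13.010 = 180.20 atm
Z = PV_m/(RT) = (180.20)(0.335)/((0.08206)(696.7)) = 60.367/57.171 = 1.056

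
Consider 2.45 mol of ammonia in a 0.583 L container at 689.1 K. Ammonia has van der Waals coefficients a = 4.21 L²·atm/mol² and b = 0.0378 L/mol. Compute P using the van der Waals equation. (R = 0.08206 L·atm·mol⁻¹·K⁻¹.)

P ≈ 208.2 atm

P = nRT/(V − nb) − a n²/V²
nRT/(V − nb) = (2.45)(0.08206)(689.1)/(0.583 − 2.45×0.0378) = 138.54/0.49039 = 282.51 atm
a n²/V² = (4.21)(2.45)²/(0.583)² = 74.349 atm
P = 282.51 − 74.349 = 208.2 atm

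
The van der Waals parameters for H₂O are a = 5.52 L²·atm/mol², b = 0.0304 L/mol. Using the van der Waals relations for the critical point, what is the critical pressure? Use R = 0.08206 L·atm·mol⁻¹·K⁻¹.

P_c ≈ 221.2 atm

For a van der Waals gas, P_c = a/(27b²).
P_c = 5.52/(27×(0.0304)²) = 5.52/0.024952 = 221.2 atm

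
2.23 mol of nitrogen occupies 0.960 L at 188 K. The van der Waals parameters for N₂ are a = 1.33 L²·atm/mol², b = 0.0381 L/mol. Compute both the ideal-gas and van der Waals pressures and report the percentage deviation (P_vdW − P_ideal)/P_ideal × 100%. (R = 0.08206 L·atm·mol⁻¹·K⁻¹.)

-10.32 %

Ideal: P_ideal = nRT/V = (2.23)(0.08206)(188)/0.960 = 35.8363 atm
vdW: P = nRT/(V − nb) − a n²/V² = 34.4028/0.875037 − 6.61396/0.921600 = 39.3158 − 7.17661 = 32.1392 atm
% deviation = (32.1392 − 35.8363)/35.8363 × 100% = -10.32%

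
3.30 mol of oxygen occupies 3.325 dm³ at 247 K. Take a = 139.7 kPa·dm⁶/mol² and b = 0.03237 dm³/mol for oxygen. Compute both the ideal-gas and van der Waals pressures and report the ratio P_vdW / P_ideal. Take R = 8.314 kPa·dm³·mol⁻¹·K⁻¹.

P_vdW / P_ideal ≈ 0.9657

Ideal: P_ideal = nRT/V = (3.30)(8.314)(247)/3.325 = 2038.12 kPa
vdW: P = nRT/(V − nb) − a n²/V² = 6776.74/3.21818 − 1521.33/11.0556 = 2105.77 − 137.607 = 1968.16 kPa
Ratio = 1968.16/2038.12 = 0.9657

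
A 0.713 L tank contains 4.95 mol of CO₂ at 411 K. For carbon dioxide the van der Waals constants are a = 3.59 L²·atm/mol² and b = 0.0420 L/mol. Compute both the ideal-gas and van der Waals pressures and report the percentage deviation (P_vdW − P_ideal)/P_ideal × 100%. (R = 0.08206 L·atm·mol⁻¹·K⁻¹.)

Ideal: P_ideal = nRT/V = (4.95)(0.08206)(411)/0.713 = 234.147 atm
vdW: P = nRT/(V − nb) − a n²/V² = 166.947/0.505100 − 87.9640/0.508369 = 330.523 − 173.032 = 157.491 atm
% deviation = (157.491 − 234.147)/234.147 × 100% = -32.74%

-32.74 %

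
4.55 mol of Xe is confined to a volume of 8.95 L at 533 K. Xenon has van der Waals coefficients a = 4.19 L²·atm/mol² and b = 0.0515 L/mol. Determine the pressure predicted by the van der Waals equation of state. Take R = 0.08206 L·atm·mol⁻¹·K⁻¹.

P = nRT/(V − nb) − a n²/V²
nRT/(V − nb) = (4.55)(0.08206)(533)/(8.95 − 4.55×0.0515) = 199.01/8.7157 = 22.834 atm
a n²/V² = (4.19)(4.55)²/(8.95)² = 1.0829 atm
P = 22.834 − 1.0829 = 21.75 atm

P ≈ 21.75 atm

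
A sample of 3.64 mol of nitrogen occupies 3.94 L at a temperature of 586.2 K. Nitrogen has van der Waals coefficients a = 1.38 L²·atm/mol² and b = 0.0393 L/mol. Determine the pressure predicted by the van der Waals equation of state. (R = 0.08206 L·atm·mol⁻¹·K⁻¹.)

P = nRT/(V − nb) − a n²/V²
nRT/(V − nb) = (3.64)(0.08206)(586.2)/(3.94 − 3.64×0.0393) = 175.10/3.7969 = 46.117 atm
a n²/V² = (1.38)(3.64)²/(3.94)² = 1.1778 atm
P = 46.117 − 1.1778 = 44.94 atm

P ≈ 44.94 atm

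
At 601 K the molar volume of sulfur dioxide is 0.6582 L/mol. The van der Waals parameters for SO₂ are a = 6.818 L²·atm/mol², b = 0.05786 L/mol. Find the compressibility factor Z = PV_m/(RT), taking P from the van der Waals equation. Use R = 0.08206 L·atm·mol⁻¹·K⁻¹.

P = RT/(V_m − b) − a/V_m² = (0.08206)(601)/(0.6582 − 0.05786) − 6.818/(0.6582)²
  = 49.318/0.60034 − 15.738 = 82.150 − 15.738 = 66.412 atm
Z = PV_m/(RT) = (66.412)(0.6582)/((0.08206)(601)) = 43.712/49.318 = 0.8863

Z ≈ 0.8863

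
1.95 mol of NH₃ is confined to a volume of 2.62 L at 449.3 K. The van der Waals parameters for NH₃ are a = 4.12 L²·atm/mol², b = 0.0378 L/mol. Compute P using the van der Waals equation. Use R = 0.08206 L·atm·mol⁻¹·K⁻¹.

P = nRT/(V − nb) − a n²/V²
nRT/(V − nb) = (1.95)(0.08206)(449.3)/(2.62 − 1.95×0.0378) = 71.896/2.5463 = 28.235 atm
a n²/V² = (4.12)(1.95)²/(2.62)² = 2.2823 atm
P = 28.235 − 2.2823 = 25.95 atm

P ≈ 25.95 atm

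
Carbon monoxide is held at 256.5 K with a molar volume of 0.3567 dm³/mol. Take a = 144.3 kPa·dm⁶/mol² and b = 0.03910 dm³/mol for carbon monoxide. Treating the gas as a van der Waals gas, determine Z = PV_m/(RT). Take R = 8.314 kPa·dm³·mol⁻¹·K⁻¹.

P = RT/(V_m − b) − a/V_m² = (8.314)(256.5)/(0.3567 − 0.03910) − 144.3/(0.3567)²
  = 2132.5/0.31760 − 1134.1 = 6714.4 − 1134.1 = 5580.3 kPa
Z = PV_m/(RT) = (5580.3)(0.3567)/((8.314)(256.5)) = 1990.5/2132.5 = 0.9334

Z ≈ 0.9334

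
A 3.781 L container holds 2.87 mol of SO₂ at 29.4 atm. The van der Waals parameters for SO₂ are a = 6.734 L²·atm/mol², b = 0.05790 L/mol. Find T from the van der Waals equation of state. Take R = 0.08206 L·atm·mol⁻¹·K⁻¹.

T = (P + a n²/V²)(V − nb)/(nR)
P + a n²/V² = 29.4 + (6.734)(2.87)²/(3.781)² = 33.280 atm
V − nb = 3.781 − (2.87)(0.05790) = 3.6148 L
T = (33.280)(3.6148)/((2.87)(0.08206)) = 510.8 K

T ≈ 510.8 K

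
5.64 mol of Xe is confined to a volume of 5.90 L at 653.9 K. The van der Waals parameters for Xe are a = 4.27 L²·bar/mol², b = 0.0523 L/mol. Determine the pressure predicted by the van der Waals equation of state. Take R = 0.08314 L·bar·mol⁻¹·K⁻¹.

P ≈ 50.80 bar

P = nRT/(V − nb) − a n²/V²
nRT/(V − nb) = (5.64)(0.08314)(653.9)/(5.90 − 5.64×0.0523) = 306.62/5.6050 = 54.705 bar
a n²/V² = (4.27)(5.64)²/(5.90)² = 3.9020 bar
P = 54.705 − 3.9020 = 50.80 bar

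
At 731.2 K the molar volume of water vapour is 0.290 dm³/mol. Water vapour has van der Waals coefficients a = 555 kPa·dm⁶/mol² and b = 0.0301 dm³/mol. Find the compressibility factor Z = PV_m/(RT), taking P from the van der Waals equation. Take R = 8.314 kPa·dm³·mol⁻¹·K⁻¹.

Z ≈ 0.8010

P = RT/(V_m − b) − a/V_m² = (8.314)(731.2)/(0.290 − 0.0301) − 555/(0.290)²
  = 6079.2/0.25990 − 6599.3 = 23391 − 6599.3 = 16792 kPa
Z = PV_m/(RT) = (16792)(0.290)/((8.314)(731.2)) = 4869.7/6079.2 = 0.8010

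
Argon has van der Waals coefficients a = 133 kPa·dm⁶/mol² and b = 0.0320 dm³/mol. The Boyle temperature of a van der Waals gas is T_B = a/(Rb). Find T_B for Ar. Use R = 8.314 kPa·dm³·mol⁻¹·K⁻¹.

T_B ≈ 499.9 K

For a van der Waals gas the second virial coefficient B₂ = b − a/(RT) vanishes at T_B = a/(Rb).
T_B = 133/(8.314×0.0320) = 133/0.26605 = 499.9 K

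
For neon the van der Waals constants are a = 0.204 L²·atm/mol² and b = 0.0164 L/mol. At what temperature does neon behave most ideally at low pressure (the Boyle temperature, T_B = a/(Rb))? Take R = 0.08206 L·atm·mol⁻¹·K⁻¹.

T_B ≈ 151.6 K

For a van der Waals gas the second virial coefficient B₂ = b − a/(RT) vanishes at T_B = a/(Rb).
T_B = 0.204/(0.08206×0.0164) = 0.204/0.0013458 = 151.6 K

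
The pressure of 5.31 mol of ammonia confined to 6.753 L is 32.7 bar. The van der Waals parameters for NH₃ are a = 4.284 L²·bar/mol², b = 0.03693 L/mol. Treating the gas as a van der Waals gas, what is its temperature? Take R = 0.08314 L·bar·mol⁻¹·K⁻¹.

T ≈ 525.0 K

T = (P + a n²/V²)(V − nb)/(nR)
P + a n²/V² = 32.7 + (4.284)(5.31)²/(6.753)² = 35.349 bar
V − nb = 6.753 − (5.31)(0.03693) = 6.5569 L
T = (35.349)(6.5569)/((5.31)(0.08314)) = 525.0 K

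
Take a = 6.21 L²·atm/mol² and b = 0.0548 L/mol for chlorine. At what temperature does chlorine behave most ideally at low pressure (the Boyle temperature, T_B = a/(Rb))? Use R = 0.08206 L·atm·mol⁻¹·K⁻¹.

T_B ≈ 1381 K

For a van der Waals gas the second virial coefficient B₂ = b − a/(RT) vanishes at T_B = a/(Rb).
T_B = 6.21/(0.08206×0.0548) = 6.21/0.0044969 = 1381 K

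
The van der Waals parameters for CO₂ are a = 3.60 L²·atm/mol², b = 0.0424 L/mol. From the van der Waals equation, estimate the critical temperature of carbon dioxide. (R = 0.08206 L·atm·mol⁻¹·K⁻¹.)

T_c ≈ 306.6 K

For a van der Waals gas, T_c = 8a/(27Rb).
T_c = 8×3.60/(27×0.08206×0.0424) = 28.800/0.093942 = 306.6 K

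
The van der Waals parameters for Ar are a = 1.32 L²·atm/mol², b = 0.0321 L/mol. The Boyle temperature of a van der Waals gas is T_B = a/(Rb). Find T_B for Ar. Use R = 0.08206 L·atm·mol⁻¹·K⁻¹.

T_B ≈ 501.1 K

For a van der Waals gas the second virial coefficient B₂ = b − a/(RT) vanishes at T_B = a/(Rb).
T_B = 1.32/(0.08206×0.0321) = 1.32/0.0026341 = 501.1 K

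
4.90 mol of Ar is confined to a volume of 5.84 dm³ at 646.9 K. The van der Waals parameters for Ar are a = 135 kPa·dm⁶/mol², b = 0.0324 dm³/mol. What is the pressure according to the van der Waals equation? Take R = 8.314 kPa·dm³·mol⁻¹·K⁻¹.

P = nRT/(V − nb) − a n²/V²
nRT/(V − nb) = (4.90)(8.314)(646.9)/(5.84 − 4.90×0.0324) = 26354/5.6812 = 4638.8 kPa
a n²/V² = (135)(4.90)²/(5.84)² = 95.039 kPa
P = 4638.8 − 95.039 = 4544 kPa

P ≈ 4544 kPa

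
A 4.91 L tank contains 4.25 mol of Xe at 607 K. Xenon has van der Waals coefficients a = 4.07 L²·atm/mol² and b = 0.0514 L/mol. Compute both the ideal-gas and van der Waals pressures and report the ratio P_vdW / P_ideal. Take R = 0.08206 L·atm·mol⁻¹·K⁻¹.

Ideal: P_ideal = nRT/V = (4.25)(0.08206)(607)/4.91 = 43.1149 atm
vdW: P = nRT/(V − nb) − a n²/V² = 211.694/4.69155 − 73.5144/24.1081 = 45.1224 − 3.04937 = 42.0730 atm
Ratio = 42.0730/43.1149 = 0.9758

P_vdW / P_ideal ≈ 0.9758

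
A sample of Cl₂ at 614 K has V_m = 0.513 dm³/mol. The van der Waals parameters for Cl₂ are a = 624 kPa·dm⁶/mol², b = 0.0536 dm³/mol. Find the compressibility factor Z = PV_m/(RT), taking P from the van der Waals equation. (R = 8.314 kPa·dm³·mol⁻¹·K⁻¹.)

P = RT/(V_m − b) − a/V_m² = (8.314)(614)/(0.513 − 0.0536) − 624/(0.513)²
  = 5104.8/0.45940 − 2371.1 = 11112 − 2371.1 = 8741 kPa
Z = PV_m/(RT) = (8741)(0.513)/((8.314)(614)) = 4484.1/5104.8 = 0.8784

Z ≈ 0.8784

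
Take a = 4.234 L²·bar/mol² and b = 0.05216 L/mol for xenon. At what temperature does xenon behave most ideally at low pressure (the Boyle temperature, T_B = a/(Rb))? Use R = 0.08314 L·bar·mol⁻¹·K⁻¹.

For a van der Waals gas the second virial coefficient B₂ = b − a/(RT) vanishes at T_B = a/(Rb).
T_B = 4.234/(0.08314×0.05216) = 4.234/0.0043366 = 976.3 K

T_B ≈ 976.3 K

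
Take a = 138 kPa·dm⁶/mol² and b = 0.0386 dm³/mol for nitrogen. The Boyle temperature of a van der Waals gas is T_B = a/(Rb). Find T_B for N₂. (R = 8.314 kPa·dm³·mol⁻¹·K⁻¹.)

For a van der Waals gas the second virial coefficient B₂ = b − a/(RT) vanishes at T_B = a/(Rb).
T_B = 138/(8.314×0.0386) = 138/0.32092 = 430.0 K

T_B ≈ 430.0 K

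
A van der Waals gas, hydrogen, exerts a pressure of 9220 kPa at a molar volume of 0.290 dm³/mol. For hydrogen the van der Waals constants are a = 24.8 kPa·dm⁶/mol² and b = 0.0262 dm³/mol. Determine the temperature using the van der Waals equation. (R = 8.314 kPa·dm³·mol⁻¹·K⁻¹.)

T ≈ 301.9 K

T = (P + a/V_m²)(V_m − b)/R
P + a/V_m² = 9220 + 24.8/(0.290)² = 9514.9 kPa
V_m − b = 0.290 − 0.0262 = 0.26380 dm³/mol
T = (9514.9)(0.26380)/8.314 = 301.9 K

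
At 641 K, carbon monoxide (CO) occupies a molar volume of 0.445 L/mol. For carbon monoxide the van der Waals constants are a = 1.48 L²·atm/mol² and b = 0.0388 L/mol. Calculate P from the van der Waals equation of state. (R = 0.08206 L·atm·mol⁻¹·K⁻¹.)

P = RT/(V_m − b) − a/V_m²
RT/(V_m − b) = (0.08206)(641)/(0.445 − 0.0388) = 52.600/0.40620 = 129.49 atm
a/V_m² = 1.48/(0.445)² = 7.4738 atm
P = 129.49 − 7.4738 = 122.0 atm

P ≈ 122.0 atm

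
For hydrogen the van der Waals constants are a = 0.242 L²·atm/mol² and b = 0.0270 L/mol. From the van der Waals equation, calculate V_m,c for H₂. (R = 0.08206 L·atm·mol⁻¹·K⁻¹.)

For a van der Waals gas, V_m,c = 3b.
V_m,c = 3×0.0270 = 0.08100 L/mol

V_m,c ≈ 0.08100 L/mol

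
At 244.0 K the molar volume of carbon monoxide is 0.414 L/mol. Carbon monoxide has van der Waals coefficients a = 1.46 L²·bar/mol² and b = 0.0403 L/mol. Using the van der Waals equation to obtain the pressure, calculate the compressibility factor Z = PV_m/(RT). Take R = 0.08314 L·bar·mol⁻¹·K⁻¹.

Z ≈ 0.9340

P = RT/(V_m − b) − a/V_m² = (0.08314)(244.0)/(0.414 − 0.0403) − 1.46/(0.414)²
  = 20.286/0.37370 − 8.5183 = 54.284 − 8.5183 = 45.766 bar
Z = PV_m/(RT) = (45.766)(0.414)/((0.08314)(244.0)) = 18.947/20.286 = 0.9340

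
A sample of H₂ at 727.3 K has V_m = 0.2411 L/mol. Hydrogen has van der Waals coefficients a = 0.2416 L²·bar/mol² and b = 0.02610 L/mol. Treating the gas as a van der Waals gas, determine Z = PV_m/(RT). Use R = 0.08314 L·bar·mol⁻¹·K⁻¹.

Z ≈ 1.105

P = RT/(V_m − b) − a/V_m² = (0.08314)(727.3)/(0.2411 − 0.02610) − 0.2416/(0.2411)²
  = 60.468/0.21500 − 4.1563 = 281.25 − 4.1563 = 277.09 bar
Z = PV_m/(RT) = (277.09)(0.2411)/((0.08314)(727.3)) = 66.806/60.468 = 1.105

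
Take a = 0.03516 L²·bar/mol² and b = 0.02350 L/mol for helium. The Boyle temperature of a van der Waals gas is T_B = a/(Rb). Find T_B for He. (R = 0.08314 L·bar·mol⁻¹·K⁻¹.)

T_B ≈ 18.00 K

For a van der Waals gas the second virial coefficient B₂ = b − a/(RT) vanishes at T_B = a/(Rb).
T_B = 0.03516/(0.08314×0.02350) = 0.03516/0.0019538 = 18.00 K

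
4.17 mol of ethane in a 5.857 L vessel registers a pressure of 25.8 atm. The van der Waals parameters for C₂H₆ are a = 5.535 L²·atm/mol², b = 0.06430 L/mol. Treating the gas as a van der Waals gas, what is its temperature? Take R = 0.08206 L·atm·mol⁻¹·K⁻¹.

T ≈ 467.2 K

T = (P + a n²/V²)(V − nb)/(nR)
P + a n²/V² = 25.8 + (5.535)(4.17)²/(5.857)² = 28.606 atm
V − nb = 5.857 − (4.17)(0.06430) = 5.5889 L
T = (28.606)(5.5889)/((4.17)(0.08206)) = 467.2 K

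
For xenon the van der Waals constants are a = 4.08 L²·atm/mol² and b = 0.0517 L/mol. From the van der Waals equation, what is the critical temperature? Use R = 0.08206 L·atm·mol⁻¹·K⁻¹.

For a van der Waals gas, T_c = 8a/(27Rb).
T_c = 8×4.08/(27×0.08206×0.0517) = 32.640/0.11455 = 284.9 K

T_c ≈ 284.9 K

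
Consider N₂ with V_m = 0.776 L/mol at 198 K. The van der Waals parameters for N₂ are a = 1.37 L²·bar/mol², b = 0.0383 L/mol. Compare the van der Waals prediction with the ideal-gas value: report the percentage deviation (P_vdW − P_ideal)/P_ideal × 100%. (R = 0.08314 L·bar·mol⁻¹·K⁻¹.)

Ideal: P_ideal = RT/V_m = (0.08314)(198)/0.776 = 21.2136 bar
vdW: P = RT/(V_m − b) − a/V_m² = 16.4617/0.737700 − 1.37/0.602176 = 22.3149 − 2.27508 = 20.0398 bar
% deviation = (20.0398 − 21.2136)/21.2136 × 100% = -5.53%

-5.53 %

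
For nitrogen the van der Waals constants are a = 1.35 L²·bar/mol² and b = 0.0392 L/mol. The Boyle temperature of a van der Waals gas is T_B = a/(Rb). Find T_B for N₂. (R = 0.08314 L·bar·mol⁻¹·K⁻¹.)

For a van der Waals gas the second virial coefficient B₂ = b − a/(RT) vanishes at T_B = a/(Rb).
T_B = 1.35/(0.08314×0.0392) = 1.35/0.0032591 = 414.2 K

T_B ≈ 414.2 K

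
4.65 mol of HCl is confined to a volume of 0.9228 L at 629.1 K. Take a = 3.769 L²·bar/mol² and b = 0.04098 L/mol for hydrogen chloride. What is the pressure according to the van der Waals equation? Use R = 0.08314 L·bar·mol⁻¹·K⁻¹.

P = nRT/(V − nb) − a n²/V²
nRT/(V − nb) = (4.65)(0.08314)(629.1)/(0.9228 − 4.65×0.04098) = 243.21/0.73224 = 332.15 bar
a n²/V² = (3.769)(4.65)²/(0.9228)² = 95.701 bar
P = 332.15 − 95.701 = 236.4 bar

P ≈ 236.4 bar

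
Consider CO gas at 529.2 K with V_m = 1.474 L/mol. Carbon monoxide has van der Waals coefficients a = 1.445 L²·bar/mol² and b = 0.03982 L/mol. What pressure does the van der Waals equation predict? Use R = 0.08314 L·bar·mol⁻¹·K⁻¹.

P = RT/(V_m − b) − a/V_m²
RT/(V_m − b) = (0.08314)(529.2)/(1.474 − 0.03982) = 43.998/1.4342 = 30.678 bar
a/V_m² = 1.445/(1.474)² = 0.66508 bar
P = 30.678 − 0.66508 = 30.01 bar

P ≈ 30.01 bar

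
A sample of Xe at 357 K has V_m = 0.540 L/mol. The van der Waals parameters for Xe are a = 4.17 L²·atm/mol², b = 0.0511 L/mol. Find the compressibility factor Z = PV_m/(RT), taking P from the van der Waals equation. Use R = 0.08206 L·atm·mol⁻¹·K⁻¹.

Z ≈ 0.8409

P = RT/(V_m − b) − a/V_m² = (0.08206)(357)/(0.540 − 0.0511) − 4.17/(0.540)²
  = 29.295/0.48890 − 14.300 = 59.920 − 14.300 = 45.620 atm
Z = PV_m/(RT) = (45.620)(0.540)/((0.08206)(357)) = 24.635/29.295 = 0.8409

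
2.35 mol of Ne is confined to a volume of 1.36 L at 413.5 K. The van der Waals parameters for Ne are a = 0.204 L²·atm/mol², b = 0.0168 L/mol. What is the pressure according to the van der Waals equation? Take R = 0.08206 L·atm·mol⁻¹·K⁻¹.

P = nRT/(V − nb) − a n²/V²
nRT/(V − nb) = (2.35)(0.08206)(413.5)/(1.36 − 2.35×0.0168) = 79.740/1.3205 = 60.386 atm
a n²/V² = (0.204)(2.35)²/(1.36)² = 0.60910 atm
P = 60.386 − 0.60910 = 59.78 atm

P ≈ 59.78 atm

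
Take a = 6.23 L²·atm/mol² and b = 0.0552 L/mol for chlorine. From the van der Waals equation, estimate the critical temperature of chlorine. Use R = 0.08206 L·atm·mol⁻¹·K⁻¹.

T_c ≈ 407.5 K

For a van der Waals gas, T_c = 8a/(27Rb).
T_c = 8×6.23/(27×0.08206×0.0552) = 49.840/0.12230 = 407.5 K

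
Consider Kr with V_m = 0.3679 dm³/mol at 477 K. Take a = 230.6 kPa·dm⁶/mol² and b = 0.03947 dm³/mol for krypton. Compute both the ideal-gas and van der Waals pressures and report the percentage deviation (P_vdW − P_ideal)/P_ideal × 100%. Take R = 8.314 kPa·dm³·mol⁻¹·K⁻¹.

-3.79 %

Ideal: P_ideal = RT/V_m = (8.314)(477)/0.3679 = 10779.5 kPa
vdW: P = RT/(V_m − b) − a/V_m² = 3965.78/0.328430 − 230.6/0.135350 = 12075.0 − 1703.73 = 10371.3 kPa
% deviation = (10371.3 − 10779.5)/10779.5 × 100% = -3.79%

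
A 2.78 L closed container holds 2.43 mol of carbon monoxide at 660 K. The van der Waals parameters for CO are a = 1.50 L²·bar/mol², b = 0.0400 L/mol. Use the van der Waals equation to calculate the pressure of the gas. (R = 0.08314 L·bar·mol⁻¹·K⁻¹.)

P ≈ 48.56 bar

P = nRT/(V − nb) − a n²/V²
nRT/(V − nb) = (2.43)(0.08314)(660)/(2.78 − 2.43×0.0400) = 133.34/2.6828 = 49.702 bar
a n²/V² = (1.50)(2.43)²/(2.78)² = 1.1461 bar
P = 49.702 − 1.1461 = 48.56 bar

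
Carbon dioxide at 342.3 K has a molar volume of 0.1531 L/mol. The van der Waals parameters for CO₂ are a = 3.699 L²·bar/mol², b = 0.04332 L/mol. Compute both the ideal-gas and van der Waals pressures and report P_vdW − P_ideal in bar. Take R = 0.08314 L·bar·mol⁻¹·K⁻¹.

ΔP ≈ -84.46 bar

Ideal: P_ideal = RT/V_m = (0.08314)(342.3)/0.1531 = 185.884 bar
vdW: P = RT/(V_m − b) − a/V_m² = 28.4588/0.109780 − 3.699/0.0234396 = 259.235 − 157.810 = 101.425 bar
ΔP = 101.425 − 185.884 = -84.46 bar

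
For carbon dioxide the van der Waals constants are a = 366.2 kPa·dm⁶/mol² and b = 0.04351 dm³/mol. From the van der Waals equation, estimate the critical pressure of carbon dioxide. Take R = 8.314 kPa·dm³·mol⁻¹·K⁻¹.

For a van der Waals gas, P_c = a/(27b²).
P_c = 366.2/(27×(0.04351)²) = 366.2/0.051114 = 7164 kPa

P_c ≈ 7164 kPa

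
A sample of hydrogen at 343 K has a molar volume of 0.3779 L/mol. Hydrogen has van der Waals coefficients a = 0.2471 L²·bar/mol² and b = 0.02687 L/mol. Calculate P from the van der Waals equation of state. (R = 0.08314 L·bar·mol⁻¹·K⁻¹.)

P = RT/(V_m − b) − a/V_m²
RT/(V_m − b) = (0.08314)(343)/(0.3779 − 0.02687) = 28.517/0.35103 = 81.238 bar
a/V_m² = 0.2471/(0.3779)² = 1.7303 bar
P = 81.238 − 1.7303 = 79.51 bar

P ≈ 79.51 bar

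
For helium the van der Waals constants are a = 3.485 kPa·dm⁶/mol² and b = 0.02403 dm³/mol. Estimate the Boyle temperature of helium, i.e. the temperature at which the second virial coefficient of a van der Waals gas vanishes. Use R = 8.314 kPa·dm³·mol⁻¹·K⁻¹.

T_B ≈ 17.44 K

For a van der Waals gas the second virial coefficient B₂ = b − a/(RT) vanishes at T_B = a/(Rb).
T_B = 3.485/(8.314×0.02403) = 3.485/0.19979 = 17.44 K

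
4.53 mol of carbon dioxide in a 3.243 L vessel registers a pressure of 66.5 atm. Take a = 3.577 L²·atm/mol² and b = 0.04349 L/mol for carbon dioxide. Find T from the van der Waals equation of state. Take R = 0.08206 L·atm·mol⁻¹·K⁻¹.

T = (P + a n²/V²)(V − nb)/(nR)
P + a n²/V² = 66.5 + (3.577)(4.53)²/(3.243)² = 73.479 atm
V − nb = 3.243 − (4.53)(0.04349) = 3.0460 L
T = (73.479)(3.0460)/((4.53)(0.08206)) = 602.1 K

T ≈ 602.1 K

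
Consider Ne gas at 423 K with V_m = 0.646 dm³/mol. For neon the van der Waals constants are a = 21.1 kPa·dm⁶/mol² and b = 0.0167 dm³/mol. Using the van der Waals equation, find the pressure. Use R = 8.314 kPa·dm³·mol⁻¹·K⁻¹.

P = RT/(V_m − b) − a/V_m²
RT/(V_m − b) = (8.314)(423)/(0.646 − 0.0167) = 3516.8/0.62930 = 5588.4 kPa
a/V_m² = 21.1/(0.646)² = 50.561 kPa
P = 5588.4 − 50.561 = 5538 kPa

P ≈ 5538 kPa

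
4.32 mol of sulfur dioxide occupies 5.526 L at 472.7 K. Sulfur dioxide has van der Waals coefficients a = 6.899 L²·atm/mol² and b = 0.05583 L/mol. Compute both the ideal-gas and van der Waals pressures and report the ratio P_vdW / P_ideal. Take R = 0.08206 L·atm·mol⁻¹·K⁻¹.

Ideal: P_ideal = nRT/V = (4.32)(0.08206)(472.7)/5.526 = 30.3242 atm
vdW: P = nRT/(V − nb) − a n²/V² = 167.572/5.28481 − 128.752/30.5367 = 31.7082 − 4.21630 = 27.4919 atm
Ratio = 27.4919/30.3242 = 0.9066

P_vdW / P_ideal ≈ 0.9066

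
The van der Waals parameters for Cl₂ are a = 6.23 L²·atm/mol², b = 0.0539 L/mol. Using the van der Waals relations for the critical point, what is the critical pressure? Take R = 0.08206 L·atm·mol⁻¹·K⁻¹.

For a van der Waals gas, P_c = a/(27b²).
P_c = 6.23/(27×(0.0539)²) = 6.23/0.078441 = 79.42 atm

P_c ≈ 79.42 atm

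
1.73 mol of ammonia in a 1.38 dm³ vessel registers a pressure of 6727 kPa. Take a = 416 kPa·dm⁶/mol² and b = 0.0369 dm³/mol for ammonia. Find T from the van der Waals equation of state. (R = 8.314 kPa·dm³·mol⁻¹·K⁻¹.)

T ≈ 675.4 K

T = (P + a n²/V²)(V − nb)/(nR)
P + a n²/V² = 6727 + (416)(1.73)²/(1.38)² = 7380.8 kPa
V − nb = 1.38 − (1.73)(0.0369) = 1.3162 dm³
T = (7380.8)(1.3162)/((1.73)(8.314)) = 675.4 K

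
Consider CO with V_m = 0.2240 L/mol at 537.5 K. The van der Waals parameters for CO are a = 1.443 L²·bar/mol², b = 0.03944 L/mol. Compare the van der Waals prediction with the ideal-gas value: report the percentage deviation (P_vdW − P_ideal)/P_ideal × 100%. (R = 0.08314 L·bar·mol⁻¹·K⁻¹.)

Ideal: P_ideal = RT/V_m = (0.08314)(537.5)/0.2240 = 199.499 bar
vdW: P = RT/(V_m − b) − a/V_m² = 44.6878/0.184560 − 1.443/0.0501760 = 242.132 − 28.7588 = 213.373 bar
% deviation = (213.373 − 199.499)/199.499 × 100% = 6.95%

6.95 %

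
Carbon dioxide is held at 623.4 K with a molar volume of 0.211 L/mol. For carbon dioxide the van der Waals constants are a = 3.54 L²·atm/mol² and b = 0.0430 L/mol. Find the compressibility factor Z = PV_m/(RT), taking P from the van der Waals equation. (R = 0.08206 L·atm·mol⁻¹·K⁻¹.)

P = RT/(V_m − b) − a/V_m² = (0.08206)(623.4)/(0.211 − 0.0430) − 3.54/(0.211)²
  = 51.156/0.16800 − 79.513 = 304.50 − 79.513 = 224.99 atm
Z = PV_m/(RT) = (224.99)(0.211)/((0.08206)(623.4)) = 47.473/51.156 = 0.9280

Z ≈ 0.9280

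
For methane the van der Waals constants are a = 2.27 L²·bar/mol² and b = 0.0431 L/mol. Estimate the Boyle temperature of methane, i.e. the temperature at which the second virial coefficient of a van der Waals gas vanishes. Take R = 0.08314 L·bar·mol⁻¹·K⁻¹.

For a van der Waals gas the second virial coefficient B₂ = b − a/(RT) vanishes at T_B = a/(Rb).
T_B = 2.27/(0.08314×0.0431) = 2.27/0.0035833 = 633.5 K

T_B ≈ 633.5 K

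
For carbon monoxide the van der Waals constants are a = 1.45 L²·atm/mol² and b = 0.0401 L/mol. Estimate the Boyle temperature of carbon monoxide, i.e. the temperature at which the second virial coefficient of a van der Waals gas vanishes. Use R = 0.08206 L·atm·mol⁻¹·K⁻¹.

T_B ≈ 440.6 K

For a van der Waals gas the second virial coefficient B₂ = b − a/(RT) vanishes at T_B = a/(Rb).
T_B = 1.45/(0.08206×0.0401) = 1.45/0.0032906 = 440.6 K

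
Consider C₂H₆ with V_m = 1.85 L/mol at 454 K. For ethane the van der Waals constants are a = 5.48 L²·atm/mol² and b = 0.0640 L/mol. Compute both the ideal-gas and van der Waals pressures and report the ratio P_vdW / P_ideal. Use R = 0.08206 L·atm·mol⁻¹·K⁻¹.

Ideal: P_ideal = RT/V_m = (0.08206)(454)/1.85 = 20.1380 atm
vdW: P = RT/(V_m − b) − a/V_m² = 37.2552/1.78600 − 5.48/3.42250 = 20.8596 − 1.60117 = 19.2584 atm
Ratio = 19.2584/20.1380 = 0.9563

P_vdW / P_ideal ≈ 0.9563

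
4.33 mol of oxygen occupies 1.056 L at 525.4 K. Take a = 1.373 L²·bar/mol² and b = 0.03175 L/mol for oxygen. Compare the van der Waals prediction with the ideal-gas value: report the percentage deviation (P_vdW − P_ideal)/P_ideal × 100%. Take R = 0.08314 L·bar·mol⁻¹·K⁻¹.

2.08 %

Ideal: P_ideal = nRT/V = (4.33)(0.08314)(525.4)/1.056 = 179.112 bar
vdW: P = nRT/(V − nb) − a n²/V² = 189.142/0.918523 − 25.7422/1.11514 = 205.920 − 23.0843 = 182.836 bar
% deviation = (182.836 − 179.112)/179.112 × 100% = 2.08%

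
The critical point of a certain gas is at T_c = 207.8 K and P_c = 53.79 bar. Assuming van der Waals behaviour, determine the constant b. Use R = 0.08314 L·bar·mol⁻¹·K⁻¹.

b ≈ 0.04015 L/mol

From T_c = 8a/(27Rb) and P_c = a/(27b²): b = R T_c/(8 P_c).
b = (0.08314)(207.8)/(8×53.79) = 17.276/430.32 = 0.04015 L/mol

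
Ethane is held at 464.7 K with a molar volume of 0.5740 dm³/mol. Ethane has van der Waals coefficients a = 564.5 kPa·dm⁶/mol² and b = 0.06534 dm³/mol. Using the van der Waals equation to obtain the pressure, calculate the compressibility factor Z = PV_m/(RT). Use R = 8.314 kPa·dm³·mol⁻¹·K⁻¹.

Z ≈ 0.8739

P = RT/(V_m − b) − a/V_m² = (8.314)(464.7)/(0.5740 − 0.06534) − 564.5/(0.5740)²
  = 3863.5/0.50866 − 1713.3 = 7595.4 − 1713.3 = 5882.1 kPa
Z = PV_m/(RT) = (5882.1)(0.5740)/((8.314)(464.7)) = 3376.3/3863.5 = 0.8739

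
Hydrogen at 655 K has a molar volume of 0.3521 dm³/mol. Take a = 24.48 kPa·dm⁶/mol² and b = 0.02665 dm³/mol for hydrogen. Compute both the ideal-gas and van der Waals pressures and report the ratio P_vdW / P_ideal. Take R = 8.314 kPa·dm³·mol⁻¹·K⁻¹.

P_vdW / P_ideal ≈ 1.069

Ideal: P_ideal = RT/V_m = (8.314)(655)/0.3521 = 15466.3 kPa
vdW: P = RT/(V_m − b) − a/V_m² = 5445.67/0.325450 − 24.48/0.123974 = 16732.7 − 197.461 = 16535.2 kPa
Ratio = 16535.2/15466.3 = 1.069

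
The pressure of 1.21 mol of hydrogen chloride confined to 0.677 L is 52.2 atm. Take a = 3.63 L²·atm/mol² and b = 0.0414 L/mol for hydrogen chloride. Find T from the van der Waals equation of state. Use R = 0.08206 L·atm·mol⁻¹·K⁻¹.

T ≈ 402.8 K

T = (P + a n²/V²)(V − nb)/(nR)
P + a n²/V² = 52.2 + (3.63)(1.21)²/(0.677)² = 63.796 atm
V − nb = 0.677 − (1.21)(0.0414) = 0.62691 L
T = (63.796)(0.62691)/((1.21)(0.08206)) = 402.8 K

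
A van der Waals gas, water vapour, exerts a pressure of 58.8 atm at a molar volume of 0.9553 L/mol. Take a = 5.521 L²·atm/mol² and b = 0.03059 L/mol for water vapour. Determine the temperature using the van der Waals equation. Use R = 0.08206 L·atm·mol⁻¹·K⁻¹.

T ≈ 730.8 K

T = (P + a/V_m²)(V_m − b)/R
P + a/V_m² = 58.8 + 5.521/(0.9553)² = 64.850 atm
V_m − b = 0.9553 − 0.03059 = 0.92471 L/mol
T = (64.850)(0.92471)/0.08206 = 730.8 K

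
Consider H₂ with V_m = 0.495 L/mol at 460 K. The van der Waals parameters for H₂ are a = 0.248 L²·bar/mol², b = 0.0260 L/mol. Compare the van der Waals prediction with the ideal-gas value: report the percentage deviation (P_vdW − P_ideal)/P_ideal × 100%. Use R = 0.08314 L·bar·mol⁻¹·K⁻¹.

Ideal: P_ideal = RT/V_m = (0.08314)(460)/0.495 = 77.2614 bar
vdW: P = RT/(V_m − b) − a/V_m² = 38.2444/0.469000 − 0.248/0.245025 = 81.5446 − 1.01214 = 80.5325 bar
% deviation = (80.5325 − 77.2614)/77.2614 × 100% = 4.23%

4.23 %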